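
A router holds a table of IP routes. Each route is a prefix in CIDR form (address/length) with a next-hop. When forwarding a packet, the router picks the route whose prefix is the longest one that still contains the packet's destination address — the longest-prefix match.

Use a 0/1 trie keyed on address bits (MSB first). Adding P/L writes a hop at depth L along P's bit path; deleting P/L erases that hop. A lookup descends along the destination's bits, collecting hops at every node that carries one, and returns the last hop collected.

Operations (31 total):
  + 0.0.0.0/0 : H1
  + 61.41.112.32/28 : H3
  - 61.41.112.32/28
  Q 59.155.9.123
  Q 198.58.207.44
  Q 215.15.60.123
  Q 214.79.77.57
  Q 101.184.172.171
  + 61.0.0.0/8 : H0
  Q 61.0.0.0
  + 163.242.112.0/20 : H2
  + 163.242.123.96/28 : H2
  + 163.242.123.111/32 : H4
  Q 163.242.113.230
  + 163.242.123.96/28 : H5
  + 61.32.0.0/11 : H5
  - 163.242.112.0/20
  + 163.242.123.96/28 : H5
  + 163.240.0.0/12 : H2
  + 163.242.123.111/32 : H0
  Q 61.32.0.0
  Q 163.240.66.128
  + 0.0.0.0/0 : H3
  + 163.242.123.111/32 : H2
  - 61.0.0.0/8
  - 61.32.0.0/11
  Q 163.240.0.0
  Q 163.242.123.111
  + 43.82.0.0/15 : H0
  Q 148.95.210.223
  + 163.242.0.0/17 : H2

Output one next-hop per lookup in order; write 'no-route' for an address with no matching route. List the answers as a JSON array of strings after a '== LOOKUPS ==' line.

Apply in order:
  add 0.0.0.0/0 -> H1 at depth 0
  add 61.41.112.32/28 -> H3 at depth 28
  del 61.41.112.32/28 (clear depth 28)
  ? 59.155.9.123  path d0:H1→d1:-→d2:-→d3:-→d4:-→d5:-  best=H1
  ? 198.58.207.44  path d0:H1  best=H1
  ? 215.15.60.123  path d0:H1  best=H1
  ? 214.79.77.57  path d0:H1  best=H1
  ? 101.184.172.171  path d0:H1→d1:-  best=H1
  add 61.0.0.0/8 -> H0 at depth 8
  ? 61.0.0.0  path d0:H1→d1:-→d2:-→d3:-→d4:-→d5:-→d6:-→d7:-→d8:H0→d9:-→d10:-  best=H0
  add 163.242.112.0/20 -> H2 at depth 20
  add 163.242.123.96/28 -> H2 at depth 28
  add 163.242.123.111/32 -> H4 at depth 32
  ? 163.242.113.230  path d0:H1→d1:-→d2:-→d3:-→d4:-→d5:-→d6:-→d7:-→d8:-→d9:-→d10:-→d11:-→d12:-→d13:-→d14:-→d15:-→d16:-→d17:-→d18:-→d19:-→d20:H2  best=H2
  add 163.242.123.96/28 -> H5 at depth 28
  add 61.32.0.0/11 -> H5 at depth 11
  del 163.242.112.0/20 (clear depth 20)
  add 163.242.123.96/28 -> H5 at depth 28
  add 163.240.0.0/12 -> H2 at depth 12
  add 163.242.123.111/32 -> H0 at depth 32
  ? 61.32.0.0  path d0:H1→d1:-→d2:-→d3:-→d4:-→d5:-→d6:-→d7:-→d8:H0→d9:-→d10:-→d11:H5→d12:-  best=H5
  ? 163.240.66.128  path d0:H1→d1:-→d2:-→d3:-→d4:-→d5:-→d6:-→d7:-→d8:-→d9:-→d10:-→d11:-→d12:H2→d13:-→d14:-  best=H2
  add 0.0.0.0/0 -> H3 at depth 0
  add 163.242.123.111/32 -> H2 at depth 32
  del 61.0.0.0/8 (clear depth 8)
  del 61.32.0.0/11 (clear depth 11)
  ? 163.240.0.0  path d0:H3→d1:-→d2:-→d3:-→d4:-→d5:-→d6:-→d7:-→d8:-→d9:-→d10:-→d11:-→d12:H2→d13:-→d14:-  best=H2
  ? 163.242.123.111  path d0:H3→d1:-→d2:-→d3:-→d4:-→d5:-→d6:-→d7:-→d8:-→d9:-→d10:-→d11:-→d12:H2→d13:-→d14:-→d15:-→d16:-→d17:-→d18:-→d19:-→d20:-→d21:-→d22:-→d23:-→d24:-→d25:-→d26:-→d27:-→d28:H5→d29:-→d30:-→d31:-→d32:H2  best=H2
  add 43.82.0.0/15 -> H0 at depth 15
  ? 148.95.210.223  path d0:H3→d1:-→d2:-  best=H3
  add 163.242.0.0/17 -> H2 at depth 17

== LOOKUPS ==
["H1","H1","H1","H1","H1","H0","H2","H5","H2","H2","H2","H3"]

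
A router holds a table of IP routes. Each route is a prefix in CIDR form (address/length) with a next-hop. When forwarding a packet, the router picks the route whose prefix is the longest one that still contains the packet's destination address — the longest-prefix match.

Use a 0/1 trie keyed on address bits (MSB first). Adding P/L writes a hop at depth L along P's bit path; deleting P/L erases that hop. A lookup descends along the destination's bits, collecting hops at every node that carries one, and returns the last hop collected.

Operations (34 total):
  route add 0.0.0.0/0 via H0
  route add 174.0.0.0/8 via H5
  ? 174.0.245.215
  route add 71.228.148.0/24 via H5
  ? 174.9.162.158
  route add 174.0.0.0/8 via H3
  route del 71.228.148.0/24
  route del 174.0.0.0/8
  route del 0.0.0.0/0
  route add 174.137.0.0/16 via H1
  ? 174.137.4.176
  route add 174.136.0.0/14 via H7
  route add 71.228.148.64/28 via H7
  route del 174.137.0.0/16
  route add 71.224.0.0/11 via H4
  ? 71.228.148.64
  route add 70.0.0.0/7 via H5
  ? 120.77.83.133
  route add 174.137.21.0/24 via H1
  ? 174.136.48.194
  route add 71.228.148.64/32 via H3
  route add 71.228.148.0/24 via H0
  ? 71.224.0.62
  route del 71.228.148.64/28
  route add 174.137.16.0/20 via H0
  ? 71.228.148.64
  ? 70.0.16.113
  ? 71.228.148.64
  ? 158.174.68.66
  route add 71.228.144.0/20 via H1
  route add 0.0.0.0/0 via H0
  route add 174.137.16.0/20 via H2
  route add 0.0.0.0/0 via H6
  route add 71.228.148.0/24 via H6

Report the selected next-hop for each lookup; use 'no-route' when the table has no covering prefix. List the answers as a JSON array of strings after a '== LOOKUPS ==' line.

Apply in order:
  add 0.0.0.0/0 -> H0 at depth 0
  add 174.0.0.0/8 -> H5 at depth 8
  ? 174.0.245.215  path d0:H0→d1:-→d2:-→d3:-→d4:-→d5:-→d6:-→d7:-→d8:H5  best=H5
  add 71.228.148.0/24 -> H5 at depth 24
  ? 174.9.162.158  path d0:H0→d1:-→d2:-→d3:-→d4:-→d5:-→d6:-→d7:-→d8:H5  best=H5
  add 174.0.0.0/8 -> H3 at depth 8
  - 71.228.148.0/24 clear@24
  - 174.0.0.0/8 clear@8
  - 0.0.0.0/0 clear@0
  add 174.137.0.0/16 -> H1 at depth 16
  ? 174.137.4.176  path d0:-→d1:-→d2:-→d3:-→d4:-→d5:-→d6:-→d7:-→d8:-→d9:-→d10:-→d11:-→d12:-→d13:-→d14:-→d15:-→d16:H1  best=H1
  add 174.136.0.0/14 -> H7 at depth 14
  add 71.228.148.64/28 -> H7 at depth 28
  - 174.137.0.0/16 clear@16
  add 71.224.0.0/11 -> H4 at depth 11
  ? 71.228.148.64  path d0:-→d1:-→d2:-→d3:-→d4:-→d5:-→d6:-→d7:-→d8:-→d9:-→d10:-→d11:H4→d12:-→d13:-→d14:-→d15:-→d16:-→d17:-→d18:-→d19:-→d20:-→d21:-→d22:-→d23:-→d24:-→d25:-→d26:-→d27:-→d28:H7  best=H7
  add 70.0.0.0/7 -> H5 at depth 7
  ? 120.77.83.133  path d0:-→d1:-→d2:-  best=no-route
  add 174.137.21.0/24 -> H1 at depth 24
  ? 174.136.48.194  path d0:-→d1:-→d2:-→d3:-→d4:-→d5:-→d6:-→d7:-→d8:-→d9:-→d10:-→d11:-→d12:-→d13:-→d14:H7→d15:-  best=H7
  add 71.228.148.64/32 -> H3 at depth 32
  add 71.228.148.0/24 -> H0 at depth 24
  ? 71.224.0.62  path d0:-→d1:-→d2:-→d3:-→d4:-→d5:-→d6:-→d7:H5→d8:-→d9:-→d10:-→d11:H4→d12:-→d13:-  best=H4
  - 71.228.148.64/28 clear@28
  add 174.137.16.0/20 -> H0 at depth 20
  ? 71.228.148.64  path d0:-→d1:-→d2:-→d3:-→d4:-→d5:-→d6:-→d7:H5→d8:-→d9:-→d10:-→d11:H4→d12:-→d13:-→d14:-→d15:-→d16:-→d17:-→d18:-→d19:-→d20:-→d21:-→d22:-→d23:-→d24:H0→d25:-→d26:-→d27:-→d28:-→d29:-→d30:-→d31:-→d32:H3  best=H3
  ? 70.0.16.113  path d0:-→d1:-→d2:-→d3:-→d4:-→d5:-→d6:-→d7:H5  best=H5
  ? 71.228.148.64  path d0:-→d1:-→d2:-→d3:-→d4:-→d5:-→d6:-→d7:H5→d8:-→d9:-→d10:-→d11:H4→d12:-→d13:-→d14:-→d15:-→d16:-→d17:-→d18:-→d19:-→d20:-→d21:-→d22:-→d23:-→d24:H0→d25:-→d26:-→d27:-→d28:-→d29:-→d30:-→d31:-→d32:H3  best=H3
  ? 158.174.68.66  path d0:-→d1:-→d2:-  best=no-route
  add 71.228.144.0/20 -> H1 at depth 20
  add 0.0.0.0/0 -> H0 at depth 0
  add 174.137.16.0/20 -> H2 at depth 20
  add 0.0.0.0/0 -> H6 at depth 0
  add 71.228.148.0/24 -> H6 at depth 24

== LOOKUPS ==
["H5","H5","H1","H7","no-route","H7","H4","H3","H5","H3","no-route"]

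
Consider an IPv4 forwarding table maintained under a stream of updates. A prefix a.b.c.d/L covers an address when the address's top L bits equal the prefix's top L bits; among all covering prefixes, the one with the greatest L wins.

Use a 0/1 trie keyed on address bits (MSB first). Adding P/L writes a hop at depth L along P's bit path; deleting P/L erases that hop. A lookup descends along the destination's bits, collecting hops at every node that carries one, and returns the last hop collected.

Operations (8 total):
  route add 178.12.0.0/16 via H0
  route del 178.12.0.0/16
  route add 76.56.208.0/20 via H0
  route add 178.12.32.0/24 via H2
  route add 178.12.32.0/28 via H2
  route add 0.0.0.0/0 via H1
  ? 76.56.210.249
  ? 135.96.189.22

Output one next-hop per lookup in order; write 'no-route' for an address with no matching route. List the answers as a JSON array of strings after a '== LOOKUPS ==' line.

Apply in order:
  add 178.12.0.0/16 -> H0 at depth 16
  - 178.12.0.0/16 clear@16
  add 76.56.208.0/20 -> H0 at depth 20
  add 178.12.32.0/24 -> H2 at depth 24
  add 178.12.32.0/28 -> H2 at depth 28
  add 0.0.0.0/0 -> H1 at depth 0
  ? 76.56.210.249  path d0:H1→d1:-→d2:-→d3:-→d4:-→d5:-→d6:-→d7:-→d8:-→d9:-→d10:-→d11:-→d12:-→d13:-→d14:-→d15:-→d16:-→d17:-→d18:-→d19:-→d20:H0  best=H0
  ? 135.96.189.22  path d0:H1→d1:-→d2:-  best=H1

== LOOKUPS ==
["H0","H1"]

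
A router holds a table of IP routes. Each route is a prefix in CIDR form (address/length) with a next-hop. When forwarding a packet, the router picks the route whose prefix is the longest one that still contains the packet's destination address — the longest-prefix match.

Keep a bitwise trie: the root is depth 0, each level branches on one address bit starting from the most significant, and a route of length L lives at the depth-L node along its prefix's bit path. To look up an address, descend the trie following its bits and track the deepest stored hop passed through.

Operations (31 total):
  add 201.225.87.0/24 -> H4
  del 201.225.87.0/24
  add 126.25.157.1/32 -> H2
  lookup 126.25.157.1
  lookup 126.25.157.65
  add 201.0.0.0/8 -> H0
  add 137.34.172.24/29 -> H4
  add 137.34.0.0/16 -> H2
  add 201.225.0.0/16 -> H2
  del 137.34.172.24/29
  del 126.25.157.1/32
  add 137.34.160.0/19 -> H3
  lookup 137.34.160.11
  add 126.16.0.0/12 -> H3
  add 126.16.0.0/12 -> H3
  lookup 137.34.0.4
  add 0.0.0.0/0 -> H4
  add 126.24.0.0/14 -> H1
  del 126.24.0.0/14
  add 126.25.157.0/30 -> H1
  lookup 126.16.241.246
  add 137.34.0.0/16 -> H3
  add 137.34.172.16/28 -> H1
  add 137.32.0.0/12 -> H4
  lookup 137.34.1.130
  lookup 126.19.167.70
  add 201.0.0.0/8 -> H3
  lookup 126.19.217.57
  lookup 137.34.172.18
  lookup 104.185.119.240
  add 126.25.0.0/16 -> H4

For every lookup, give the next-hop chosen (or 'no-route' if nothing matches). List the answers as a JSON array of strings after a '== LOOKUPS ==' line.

Process each operation:
  add 201.225.87.0/24 -> H4 at depth 24
  - 201.225.87.0/24 clear@24
  add 126.25.157.1/32 -> H2 at depth 32
  ? 126.25.157.1  path d0:-→d1:-→d2:-→d3:-→d4:-→d5:-→d6:-→d7:-→d8:-→d9:-→d10:-→d11:-→d12:-→d13:-→d14:-→d15:-→d16:-→d17:-→d18:-→d19:-→d20:-→d21:-→d22:-→d23:-→d24:-→d25:-→d26:-→d27:-→d28:-→d29:-→d30:-→d31:-→d32:H2  best=H2
  ? 126.25.157.65  path d0:-→d1:-→d2:-→d3:-→d4:-→d5:-→d6:-→d7:-→d8:-→d9:-→d10:-→d11:-→d12:-→d13:-→d14:-→d15:-→d16:-→d17:-→d18:-→d19:-→d20:-→d21:-→d22:-→d23:-→d24:-→d25:-  best=no-route
  add 201.0.0.0/8 -> H0 at depth 8
  add 137.34.172.24/29 -> H4 at depth 29
  add 137.34.0.0/16 -> H2 at depth 16
  add 201.225.0.0/16 -> H2 at depth 16
  - 137.34.172.24/29 clear@29
  - 126.25.157.1/32 clear@32
  add 137.34.160.0/19 -> H3 at depth 19
  ? 137.34.160.11  path d0:-→d1:-→d2:-→d3:-→d4:-→d5:-→d6:-→d7:-→d8:-→d9:-→d10:-→d11:-→d12:-→d13:-→d14:-→d15:-→d16:H2→d17:-→d18:-→d19:H3→d20:-  best=H3
  add 126.16.0.0/12 -> H3 at depth 12
  add 126.16.0.0/12 -> H3 at depth 12
  ? 137.34.0.4  path d0:-→d1:-→d2:-→d3:-→d4:-→d5:-→d6:-→d7:-→d8:-→d9:-→d10:-→d11:-→d12:-→d13:-→d14:-→d15:-→d16:H2  best=H2
  add 0.0.0.0/0 -> H4 at depth 0
  add 126.24.0.0/14 -> H1 at depth 14
  - 126.24.0.0/14 clear@14
  add 126.25.157.0/30 -> H1 at depth 30
  ? 126.16.241.246  path d0:H4→d1:-→d2:-→d3:-→d4:-→d5:-→d6:-→d7:-→d8:-→d9:-→d10:-→d11:-→d12:H3  best=H3
  add 137.34.0.0/16 -> H3 at depth 16
  add 137.34.172.16/28 -> H1 at depth 28
  add 137.32.0.0/12 -> H4 at depth 12
  ? 137.34.1.130  path d0:H4→d1:-→d2:-→d3:-→d4:-→d5:-→d6:-→d7:-→d8:-→d9:-→d10:-→d11:-→d12:H4→d13:-→d14:-→d15:-→d16:H3  best=H3
  ? 126.19.167.70  path d0:H4→d1:-→d2:-→d3:-→d4:-→d5:-→d6:-→d7:-→d8:-→d9:-→d10:-→d11:-→d12:H3  best=H3
  add 201.0.0.0/8 -> H3 at depth 8
  ? 126.19.217.57  path d0:H4→d1:-→d2:-→d3:-→d4:-→d5:-→d6:-→d7:-→d8:-→d9:-→d10:-→d11:-→d12:H3  best=H3
  ? 137.34.172.18  path d0:H4→d1:-→d2:-→d3:-→d4:-→d5:-→d6:-→d7:-→d8:-→d9:-→d10:-→d11:-→d12:H4→d13:-→d14:-→d15:-→d16:H3→d17:-→d18:-→d19:H3→d20:-→d21:-→d22:-→d23:-→d24:-→d25:-→d26:-→d27:-→d28:H1  best=H1
  ? 104.185.119.240  path d0:H4→d1:-→d2:-→d3:-  best=H4
  add 126.25.0.0/16 -> H4 at depth 16

== LOOKUPS ==
["H2","no-route","H3","H2","H3","H3","H3","H3","H1","H4"]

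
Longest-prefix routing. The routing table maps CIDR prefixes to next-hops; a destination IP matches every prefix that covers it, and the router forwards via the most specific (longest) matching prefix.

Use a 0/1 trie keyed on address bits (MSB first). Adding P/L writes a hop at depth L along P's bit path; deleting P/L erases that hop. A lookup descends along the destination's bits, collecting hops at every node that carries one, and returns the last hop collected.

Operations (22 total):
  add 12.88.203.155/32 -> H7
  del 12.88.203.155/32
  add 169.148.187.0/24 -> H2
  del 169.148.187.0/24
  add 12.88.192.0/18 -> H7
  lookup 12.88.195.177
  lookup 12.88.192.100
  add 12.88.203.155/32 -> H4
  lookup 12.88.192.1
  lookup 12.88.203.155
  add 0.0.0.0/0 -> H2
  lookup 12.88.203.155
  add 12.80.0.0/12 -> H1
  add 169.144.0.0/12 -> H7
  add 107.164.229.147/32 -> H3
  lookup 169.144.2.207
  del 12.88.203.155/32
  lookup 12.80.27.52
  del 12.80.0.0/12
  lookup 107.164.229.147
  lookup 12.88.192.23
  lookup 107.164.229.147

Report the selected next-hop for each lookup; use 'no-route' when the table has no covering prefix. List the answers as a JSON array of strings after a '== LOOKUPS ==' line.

Trace:
  add 12.88.203.155/32 -> H7 at depth 32
  - 12.88.203.155/32 clear@32
  add 169.148.187.0/24 -> H2 at depth 24
  - 169.148.187.0/24 clear@24
  add 12.88.192.0/18 -> H7 at depth 18
  Q 12.88.195.177: descend 00001100010110001100 ; hops seen [H7] ; pick H7
  Q 12.88.192.100: descend 00001100010110001100 ; hops seen [H7] ; pick H7
  add 12.88.203.155/32 -> H4 at depth 32
  Q 12.88.192.1: descend 00001100010110001100 ; hops seen [H7] ; pick H7
  Q 12.88.203.155: descend 00001100010110001100101110011011 ; hops seen [H7,H4] ; pick H4
  add 0.0.0.0/0 -> H2 at depth 0
  Q 12.88.203.155: descend 00001100010110001100101110011011 ; hops seen [H2,H7,H4] ; pick H4
  add 12.80.0.0/12 -> H1 at depth 12
  add 169.144.0.0/12 -> H7 at depth 12
  add 107.164.229.147/32 -> H3 at depth 32
  Q 169.144.2.207: descend 1010100110010 ; hops seen [H2,H7] ; pick H7
  - 12.88.203.155/32 clear@32
  Q 12.80.27.52: descend 000011000101 ; hops seen [H2,H1] ; pick H1
  - 12.80.0.0/12 clear@12
  Q 107.164.229.147: descend 01101011101001001110010110010011 ; hops seen [H2,H3] ; pick H3
  Q 12.88.192.23: descend 00001100010110001100 ; hops seen [H2,H7] ; pick H7
  Q 107.164.229.147: descend 01101011101001001110010110010011 ; hops seen [H2,H3] ; pick H3

== LOOKUPS ==
["H7","H7","H7","H4","H4","H7","H1","H3","H7","H3"]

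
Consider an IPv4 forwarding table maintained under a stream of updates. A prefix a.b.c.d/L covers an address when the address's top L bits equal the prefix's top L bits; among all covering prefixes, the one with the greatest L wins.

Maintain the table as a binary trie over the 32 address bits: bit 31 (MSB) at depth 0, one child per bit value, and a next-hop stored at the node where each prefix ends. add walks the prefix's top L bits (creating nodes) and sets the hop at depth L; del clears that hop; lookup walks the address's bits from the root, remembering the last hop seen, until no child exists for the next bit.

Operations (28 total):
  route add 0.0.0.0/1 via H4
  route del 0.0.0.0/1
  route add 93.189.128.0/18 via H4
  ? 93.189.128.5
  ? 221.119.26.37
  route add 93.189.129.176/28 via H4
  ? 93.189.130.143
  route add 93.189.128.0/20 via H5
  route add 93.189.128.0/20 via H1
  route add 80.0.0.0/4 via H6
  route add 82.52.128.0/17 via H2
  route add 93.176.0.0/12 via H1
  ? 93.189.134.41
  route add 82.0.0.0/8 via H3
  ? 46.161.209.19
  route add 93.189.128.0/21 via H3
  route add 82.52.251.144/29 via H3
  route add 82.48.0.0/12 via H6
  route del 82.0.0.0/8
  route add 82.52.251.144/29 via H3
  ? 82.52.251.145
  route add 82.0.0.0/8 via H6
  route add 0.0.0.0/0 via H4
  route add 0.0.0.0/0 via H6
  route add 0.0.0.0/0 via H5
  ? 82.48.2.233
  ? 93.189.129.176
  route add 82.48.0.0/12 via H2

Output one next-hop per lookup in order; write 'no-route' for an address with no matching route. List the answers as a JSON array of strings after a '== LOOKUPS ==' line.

Process each operation:
  + 0.0.0.0/1 (H4) depth=1
  del 0.0.0.0/1 (clear depth 1)
  + 93.189.128.0/18 (H4) depth=18
  ? 93.189.128.5  path d0:-→d1:-→d2:-→d3:-→d4:-→d5:-→d6:-→d7:-→d8:-→d9:-→d10:-→d11:-→d12:-→d13:-→d14:-→d15:-→d16:-→d17:-→d18:H4  best=H4
  ? 221.119.26.37  path d0:-  best=no-route
  + 93.189.129.176/28 (H4) depth=28
  ? 93.189.130.143  path d0:-→d1:-→d2:-→d3:-→d4:-→d5:-→d6:-→d7:-→d8:-→d9:-→d10:-→d11:-→d12:-→d13:-→d14:-→d15:-→d16:-→d17:-→d18:H4→d19:-→d20:-→d21:-→d22:-  best=H4
  + 93.189.128.0/20 (H5) depth=20
  + 93.189.128.0/20 (H1) depth=20
  + 80.0.0.0/4 (H6) depth=4
  + 82.52.128.0/17 (H2) depth=17
  + 93.176.0.0/12 (H1) depth=12
  ? 93.189.134.41  path d0:-→d1:-→d2:-→d3:-→d4:H6→d5:-→d6:-→d7:-→d8:-→d9:-→d10:-→d11:-→d12:H1→d13:-→d14:-→d15:-→d16:-→d17:-→d18:H4→d19:-→d20:H1→d21:-  best=H1
  + 82.0.0.0/8 (H3) depth=8
  ? 46.161.209.19  path d0:-→d1:-  best=no-route
  + 93.189.128.0/21 (H3) depth=21
  + 82.52.251.144/29 (H3) depth=29
  + 82.48.0.0/12 (H6) depth=12
  del 82.0.0.0/8 (clear depth 8)
  + 82.52.251.144/29 (H3) depth=29
  ? 82.52.251.145  path d0:-→d1:-→d2:-→d3:-→d4:H6→d5:-→d6:-→d7:-→d8:-→d9:-→d10:-→d11:-→d12:H6→d13:-→d14:-→d15:-→d16:-→d17:H2→d18:-→d19:-→d20:-→d21:-→d22:-→d23:-→d24:-→d25:-→d26:-→d27:-→d28:-→d29:H3  best=H3
  + 82.0.0.0/8 (H6) depth=8
  + 0.0.0.0/0 (H4) depth=0
  + 0.0.0.0/0 (H6) depth=0
  + 0.0.0.0/0 (H5) depth=0
  ? 82.48.2.233  path d0:H5→d1:-→d2:-→d3:-→d4:H6→d5:-→d6:-→d7:-→d8:H6→d9:-→d10:-→d11:-→d12:H6→d13:-  best=H6
  ? 93.189.129.176  path d0:H5→d1:-→d2:-→d3:-→d4:H6→d5:-→d6:-→d7:-→d8:-→d9:-→d10:-→d11:-→d12:H1→d13:-→d14:-→d15:-→d16:-→d17:-→d18:H4→d19:-→d20:H1→d21:H3→d22:-→d23:-→d24:-→d25:-→d26:-→d27:-→d28:H4  best=H4
  + 82.48.0.0/12 (H2) depth=12

== LOOKUPS ==
["H4","no-route","H4","H1","no-route","H3","H6","H4"]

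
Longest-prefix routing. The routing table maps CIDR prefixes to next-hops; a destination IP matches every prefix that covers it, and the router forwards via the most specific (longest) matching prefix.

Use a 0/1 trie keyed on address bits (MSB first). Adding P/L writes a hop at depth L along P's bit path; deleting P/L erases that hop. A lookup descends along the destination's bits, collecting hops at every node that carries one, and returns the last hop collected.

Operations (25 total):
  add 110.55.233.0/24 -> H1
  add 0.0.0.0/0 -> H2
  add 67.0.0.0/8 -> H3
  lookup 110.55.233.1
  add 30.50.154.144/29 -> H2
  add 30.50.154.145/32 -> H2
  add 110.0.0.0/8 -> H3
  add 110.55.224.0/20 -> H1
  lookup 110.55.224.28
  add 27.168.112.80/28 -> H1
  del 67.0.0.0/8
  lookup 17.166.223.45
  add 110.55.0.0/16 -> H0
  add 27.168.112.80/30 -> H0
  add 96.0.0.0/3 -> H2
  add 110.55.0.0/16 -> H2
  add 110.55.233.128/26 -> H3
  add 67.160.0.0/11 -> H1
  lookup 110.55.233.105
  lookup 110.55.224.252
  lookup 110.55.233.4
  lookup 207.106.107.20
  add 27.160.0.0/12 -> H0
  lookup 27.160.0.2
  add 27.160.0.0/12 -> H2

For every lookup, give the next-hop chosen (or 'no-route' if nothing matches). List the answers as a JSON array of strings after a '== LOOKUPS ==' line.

Process each operation:
  add 110.55.233.0/24 -> H1 at depth 24
  add 0.0.0.0/0 -> H2 at depth 0
  add 67.0.0.0/8 -> H3 at depth 8
  Q 110.55.233.1: descend 011011100011011111101001 ; hops seen [H2,H1] ; pick H1
  add 30.50.154.144/29 -> H2 at depth 29
  add 30.50.154.145/32 -> H2 at depth 32
  add 110.0.0.0/8 -> H3 at depth 8
  add 110.55.224.0/20 -> H1 at depth 20
  Q 110.55.224.28: descend 01101110001101111110 ; hops seen [H2,H3,H1] ; pick H1
  add 27.168.112.80/28 -> H1 at depth 28
  - 67.0.0.0/8 clear@8
  Q 17.166.223.45: descend 0001 ; hops seen [H2] ; pick H2
  add 110.55.0.0/16 -> H0 at depth 16
  add 27.168.112.80/30 -> H0 at depth 30
  add 96.0.0.0/3 -> H2 at depth 3
  add 110.55.0.0/16 -> H2 at depth 16
  add 110.55.233.128/26 -> H3 at depth 26
  add 67.160.0.0/11 -> H1 at depth 11
  Q 110.55.233.105: descend 011011100011011111101001 ; hops seen [H2,H2,H3,H2,H1,H1] ; pick H1
  Q 110.55.224.252: descend 01101110001101111110 ; hops seen [H2,H2,H3,H2,H1] ; pick H1
  Q 110.55.233.4: descend 011011100011011111101001 ; hops seen [H2,H2,H3,H2,H1,H1] ; pick H1
  Q 207.106.107.20: descend ε ; hops seen [H2] ; pick H2
  add 27.160.0.0/12 -> H0 at depth 12
  Q 27.160.0.2: descend 000110111010 ; hops seen [H2,H0] ; pick H0
  add 27.160.0.0/12 -> H2 at depth 12

== LOOKUPS ==
["H1","H1","H2","H1","H1","H1","H2","H0"]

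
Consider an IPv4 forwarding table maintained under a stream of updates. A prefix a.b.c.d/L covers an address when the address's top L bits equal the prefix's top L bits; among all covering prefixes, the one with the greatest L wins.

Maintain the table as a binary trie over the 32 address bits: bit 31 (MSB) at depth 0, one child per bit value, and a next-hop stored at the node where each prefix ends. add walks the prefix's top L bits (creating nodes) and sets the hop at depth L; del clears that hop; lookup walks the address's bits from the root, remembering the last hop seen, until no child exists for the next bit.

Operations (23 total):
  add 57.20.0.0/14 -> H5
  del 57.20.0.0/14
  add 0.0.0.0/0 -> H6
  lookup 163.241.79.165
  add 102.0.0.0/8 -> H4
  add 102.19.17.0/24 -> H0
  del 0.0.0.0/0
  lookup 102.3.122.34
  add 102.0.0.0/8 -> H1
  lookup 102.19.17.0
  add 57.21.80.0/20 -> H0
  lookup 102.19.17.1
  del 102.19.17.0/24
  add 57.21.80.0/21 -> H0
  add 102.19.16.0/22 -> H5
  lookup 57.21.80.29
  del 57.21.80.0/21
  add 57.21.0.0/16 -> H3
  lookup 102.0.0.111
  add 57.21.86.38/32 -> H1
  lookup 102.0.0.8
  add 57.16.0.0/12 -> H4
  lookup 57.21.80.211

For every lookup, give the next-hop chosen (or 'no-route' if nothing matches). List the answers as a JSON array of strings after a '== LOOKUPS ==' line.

Trace:
  + 57.20.0.0/14 (H5) depth=14
  del 57.20.0.0/14 (clear depth 14)
  + 0.0.0.0/0 (H6) depth=0
  Q 163.241.79.165: descend ε ; hops seen [H6] ; pick H6
  + 102.0.0.0/8 (H4) depth=8
  + 102.19.17.0/24 (H0) depth=24
  del 0.0.0.0/0 (clear depth 0)
  Q 102.3.122.34: descend 01100110000 ; hops seen [H4] ; pick H4
  + 102.0.0.0/8 (H1) depth=8
  Q 102.19.17.0: descend 011001100001001100010001 ; hops seen [H1,H0] ; pick H0
  + 57.21.80.0/20 (H0) depth=20
  Q 102.19.17.1: descend 011001100001001100010001 ; hops seen [H1,H0] ; pick H0
  del 102.19.17.0/24 (clear depth 24)
  + 57.21.80.0/21 (H0) depth=21
  + 102.19.16.0/22 (H5) depth=22
  Q 57.21.80.29: descend 001110010001010101010 ; hops seen [H0,H0] ; pick H0
  del 57.21.80.0/21 (clear depth 21)
  + 57.21.0.0/16 (H3) depth=16
  Q 102.0.0.111: descend 01100110000 ; hops seen [H1] ; pick H1
  + 57.21.86.38/32 (H1) depth=32
  Q 102.0.0.8: descend 01100110000 ; hops seen [H1] ; pick H1
  + 57.16.0.0/12 (H4) depth=12
  Q 57.21.80.211: descend 001110010001010101010 ; hops seen [H4,H3,H0] ; pick H0

== LOOKUPS ==
["H6","H4","H0","H0","H0","H1","H1","H0"]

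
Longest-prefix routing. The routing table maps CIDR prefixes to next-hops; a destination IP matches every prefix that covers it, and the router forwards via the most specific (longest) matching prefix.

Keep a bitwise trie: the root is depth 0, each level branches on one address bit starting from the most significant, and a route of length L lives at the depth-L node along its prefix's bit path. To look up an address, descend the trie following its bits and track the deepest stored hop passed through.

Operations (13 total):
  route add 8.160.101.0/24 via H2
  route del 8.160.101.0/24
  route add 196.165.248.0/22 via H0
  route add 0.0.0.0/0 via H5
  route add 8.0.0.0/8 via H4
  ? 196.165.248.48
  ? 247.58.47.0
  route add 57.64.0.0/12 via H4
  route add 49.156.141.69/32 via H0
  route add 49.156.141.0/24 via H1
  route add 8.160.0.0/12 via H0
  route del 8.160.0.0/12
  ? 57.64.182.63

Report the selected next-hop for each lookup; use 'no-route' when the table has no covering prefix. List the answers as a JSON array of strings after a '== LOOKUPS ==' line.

Trace:
  add 8.160.101.0/24 -> H2 at depth 24
  - 8.160.101.0/24 clear@24
  add 196.165.248.0/22 -> H0 at depth 22
  add 0.0.0.0/0 -> H5 at depth 0
  add 8.0.0.0/8 -> H4 at depth 8
  ? 196.165.248.48  path d0:H5→d1:-→d2:-→d3:-→d4:-→d5:-→d6:-→d7:-→d8:-→d9:-→d10:-→d11:-→d12:-→d13:-→d14:-→d15:-→d16:-→d17:-→d18:-→d19:-→d20:-→d21:-→d22:H0  best=H0
  ? 247.58.47.0  path d0:H5→d1:-→d2:-  best=H5
  add 57.64.0.0/12 -> H4 at depth 12
  add 49.156.141.69/32 -> H0 at depth 32
  add 49.156.141.0/24 -> H1 at depth 24
  add 8.160.0.0/12 -> H0 at depth 12
  - 8.160.0.0/12 clear@12
  ? 57.64.182.63  path d0:H5→d1:-→d2:-→d3:-→d4:-→d5:-→d6:-→d7:-→d8:-→d9:-→d10:-→d11:-→d12:H4  best=H4

== LOOKUPS ==
["H0","H5","H4"]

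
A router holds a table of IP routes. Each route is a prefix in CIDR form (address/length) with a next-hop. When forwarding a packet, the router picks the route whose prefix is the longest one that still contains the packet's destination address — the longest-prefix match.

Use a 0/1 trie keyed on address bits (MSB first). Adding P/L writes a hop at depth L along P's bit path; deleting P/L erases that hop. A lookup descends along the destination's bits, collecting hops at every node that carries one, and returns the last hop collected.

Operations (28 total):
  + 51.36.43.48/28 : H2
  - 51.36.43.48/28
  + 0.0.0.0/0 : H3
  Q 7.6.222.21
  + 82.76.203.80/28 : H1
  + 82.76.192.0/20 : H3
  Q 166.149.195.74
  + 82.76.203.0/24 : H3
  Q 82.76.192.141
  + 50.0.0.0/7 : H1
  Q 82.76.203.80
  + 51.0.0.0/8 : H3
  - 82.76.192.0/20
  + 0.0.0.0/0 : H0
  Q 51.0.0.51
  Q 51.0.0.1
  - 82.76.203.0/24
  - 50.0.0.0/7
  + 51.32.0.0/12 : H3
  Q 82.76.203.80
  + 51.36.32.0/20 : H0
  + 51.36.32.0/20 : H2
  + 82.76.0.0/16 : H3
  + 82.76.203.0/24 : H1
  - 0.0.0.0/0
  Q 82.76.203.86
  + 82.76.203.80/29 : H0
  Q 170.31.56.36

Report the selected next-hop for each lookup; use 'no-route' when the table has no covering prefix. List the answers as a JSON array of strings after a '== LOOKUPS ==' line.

Apply in order:
  add 51.36.43.48/28 -> H2 at depth 28
  del 51.36.43.48/28 (clear depth 28)
  add 0.0.0.0/0 -> H3 at depth 0
  lookup 7.6.222.21: bits 00 walk d0:H3→d1:-→d2:- -> H3
  add 82.76.203.80/28 -> H1 at depth 28
  add 82.76.192.0/20 -> H3 at depth 20
  lookup 166.149.195.74: bits ε walk d0:H3 -> H3
  add 82.76.203.0/24 -> H3 at depth 24
  lookup 82.76.192.141: bits 01010010010011001100 walk d0:H3→d1:-→d2:-→d3:-→d4:-→d5:-→d6:-→d7:-→d8:-→d9:-→d10:-→d11:-→d12:-→d13:-→d14:-→d15:-→d16:-→d17:-→d18:-→d19:-→d20:H3 -> H3
  add 50.0.0.0/7 -> H1 at depth 7
  lookup 82.76.203.80: bits 0101001001001100110010110101 walk d0:H3→d1:-→d2:-→d3:-→d4:-→d5:-→d6:-→d7:-→d8:-→d9:-→d10:-→d11:-→d12:-→d13:-→d14:-→d15:-→d16:-→d17:-→d18:-→d19:-→d20:H3→d21:-→d22:-→d23:-→d24:H3→d25:-→d26:-→d27:-→d28:H1 -> H1
  add 51.0.0.0/8 -> H3 at depth 8
  del 82.76.192.0/20 (clear depth 20)
  add 0.0.0.0/0 -> H0 at depth 0
  lookup 51.0.0.51: bits 0011001100 walk d0:H0→d1:-→d2:-→d3:-→d4:-→d5:-→d6:-→d7:H1→d8:H3→d9:-→d10:- -> H3
  lookup 51.0.0.1: bits 0011001100 walk d0:H0→d1:-→d2:-→d3:-→d4:-→d5:-→d6:-→d7:H1→d8:H3→d9:-→d10:- -> H3
  del 82.76.203.0/24 (clear depth 24)
  del 50.0.0.0/7 (clear depth 7)
  add 51.32.0.0/12 -> H3 at depth 12
  lookup 82.76.203.80: bits 0101001001001100110010110101 walk d0:H0→d1:-→d2:-→d3:-→d4:-→d5:-→d6:-→d7:-→d8:-→d9:-→d10:-→d11:-→d12:-→d13:-→d14:-→d15:-→d16:-→d17:-→d18:-→d19:-→d20:-→d21:-→d22:-→d23:-→d24:-→d25:-→d26:-→d27:-→d28:H1 -> H1
  add 51.36.32.0/20 -> H0 at depth 20
  add 51.36.32.0/20 -> H2 at depth 20
  add 82.76.0.0/16 -> H3 at depth 16
  add 82.76.203.0/24 -> H1 at depth 24
  del 0.0.0.0/0 (clear depth 0)
  lookup 82.76.203.86: bits 0101001001001100110010110101 walk d0:-→d1:-→d2:-→d3:-→d4:-→d5:-→d6:-→d7:-→d8:-→d9:-→d10:-→d11:-→d12:-→d13:-→d14:-→d15:-→d16:H3→d17:-→d18:-→d19:-→d20:-→d21:-→d22:-→d23:-→d24:H1→d25:-→d26:-→d27:-→d28:H1 -> H1
  add 82.76.203.80/29 -> H0 at depth 29
  lookup 170.31.56.36: bits ε walk d0:- -> no-route

== LOOKUPS ==
["H3","H3","H3","H1","H3","H3","H1","H1","no-route"]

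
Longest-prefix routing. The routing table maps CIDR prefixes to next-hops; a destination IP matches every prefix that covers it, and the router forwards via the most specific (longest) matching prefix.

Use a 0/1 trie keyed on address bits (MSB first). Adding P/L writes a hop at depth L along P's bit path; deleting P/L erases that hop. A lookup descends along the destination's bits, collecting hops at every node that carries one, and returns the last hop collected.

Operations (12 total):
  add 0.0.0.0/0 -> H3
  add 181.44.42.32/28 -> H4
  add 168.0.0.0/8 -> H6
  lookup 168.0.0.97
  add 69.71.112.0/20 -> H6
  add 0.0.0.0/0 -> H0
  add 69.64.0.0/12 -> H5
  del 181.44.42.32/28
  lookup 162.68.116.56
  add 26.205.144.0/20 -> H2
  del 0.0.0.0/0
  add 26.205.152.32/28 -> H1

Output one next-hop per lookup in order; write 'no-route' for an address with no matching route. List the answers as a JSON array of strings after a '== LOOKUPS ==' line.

Trace:
  add 0.0.0.0/0 -> H3 at depth 0
  add 181.44.42.32/28 -> H4 at depth 28
  add 168.0.0.0/8 -> H6 at depth 8
  ? 168.0.0.97  path d0:H3→d1:-→d2:-→d3:-→d4:-→d5:-→d6:-→d7:-→d8:H6  best=H6
  add 69.71.112.0/20 -> H6 at depth 20
  add 0.0.0.0/0 -> H0 at depth 0
  add 69.64.0.0/12 -> H5 at depth 12
  - 181.44.42.32/28 clear@28
  ? 162.68.116.56  path d0:H0→d1:-→d2:-→d3:-→d4:-  best=H0
  add 26.205.144.0/20 -> H2 at depth 20
  - 0.0.0.0/0 clear@0
  add 26.205.152.32/28 -> H1 at depth 28

== LOOKUPS ==
["H6","H0"]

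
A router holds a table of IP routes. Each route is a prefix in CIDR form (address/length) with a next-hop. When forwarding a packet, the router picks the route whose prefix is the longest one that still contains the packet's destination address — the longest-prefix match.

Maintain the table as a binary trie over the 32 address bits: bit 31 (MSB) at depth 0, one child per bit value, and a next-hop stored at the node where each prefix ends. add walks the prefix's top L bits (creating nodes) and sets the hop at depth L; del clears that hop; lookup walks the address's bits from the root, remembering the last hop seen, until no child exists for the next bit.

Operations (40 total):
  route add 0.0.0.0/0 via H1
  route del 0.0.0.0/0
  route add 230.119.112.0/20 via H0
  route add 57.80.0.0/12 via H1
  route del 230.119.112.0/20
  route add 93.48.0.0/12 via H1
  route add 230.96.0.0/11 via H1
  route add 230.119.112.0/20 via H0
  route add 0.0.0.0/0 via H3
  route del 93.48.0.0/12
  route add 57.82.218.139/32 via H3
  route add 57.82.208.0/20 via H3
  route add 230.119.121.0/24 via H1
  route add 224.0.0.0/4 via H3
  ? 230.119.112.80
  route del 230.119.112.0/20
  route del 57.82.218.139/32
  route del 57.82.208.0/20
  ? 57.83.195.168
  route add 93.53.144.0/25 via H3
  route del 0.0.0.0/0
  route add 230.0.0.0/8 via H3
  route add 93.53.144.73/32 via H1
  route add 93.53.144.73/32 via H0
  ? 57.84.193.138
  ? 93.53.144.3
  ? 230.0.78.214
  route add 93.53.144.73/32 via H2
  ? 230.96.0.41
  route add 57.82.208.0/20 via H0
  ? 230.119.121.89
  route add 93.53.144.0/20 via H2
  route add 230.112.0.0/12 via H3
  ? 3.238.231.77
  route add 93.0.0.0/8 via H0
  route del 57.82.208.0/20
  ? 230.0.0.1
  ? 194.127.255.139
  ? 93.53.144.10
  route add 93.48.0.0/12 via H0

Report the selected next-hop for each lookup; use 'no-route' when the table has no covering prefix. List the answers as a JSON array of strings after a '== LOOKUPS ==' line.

Apply in order:
  + 0.0.0.0/0 (H1) depth=0
  del 0.0.0.0/0 (clear depth 0)
  + 230.119.112.0/20 (H0) depth=20
  + 57.80.0.0/12 (H1) depth=12
  del 230.119.112.0/20 (clear depth 20)
  + 93.48.0.0/12 (H1) depth=12
  + 230.96.0.0/11 (H1) depth=11
  + 230.119.112.0/20 (H0) depth=20
  + 0.0.0.0/0 (H3) depth=0
  del 93.48.0.0/12 (clear depth 12)
  + 57.82.218.139/32 (H3) depth=32
  + 57.82.208.0/20 (H3) depth=20
  + 230.119.121.0/24 (H1) depth=24
  + 224.0.0.0/4 (H3) depth=4
  ? 230.119.112.80  path d0:H3→d1:-→d2:-→d3:-→d4:H3→d5:-→d6:-→d7:-→d8:-→d9:-→d10:-→d11:H1→d12:-→d13:-→d14:-→d15:-→d16:-→d17:-→d18:-→d19:-→d20:H0  best=H0
  del 230.119.112.0/20 (clear depth 20)
  del 57.82.218.139/32 (clear depth 32)
  del 57.82.208.0/20 (clear depth 20)
  ? 57.83.195.168  path d0:H3→d1:-→d2:-→d3:-→d4:-→d5:-→d6:-→d7:-→d8:-→d9:-→d10:-→d11:-→d12:H1→d13:-→d14:-→d15:-  best=H1
  + 93.53.144.0/25 (H3) depth=25
  del 0.0.0.0/0 (clear depth 0)
  + 230.0.0.0/8 (H3) depth=8
  + 93.53.144.73/32 (H1) depth=32
  + 93.53.144.73/32 (H0) depth=32
  ? 57.84.193.138  path d0:-→d1:-→d2:-→d3:-→d4:-→d5:-→d6:-→d7:-→d8:-→d9:-→d10:-→d11:-→d12:H1→d13:-  best=H1
  ? 93.53.144.3  path d0:-→d1:-→d2:-→d3:-→d4:-→d5:-→d6:-→d7:-→d8:-→d9:-→d10:-→d11:-→d12:-→d13:-→d14:-→d15:-→d16:-→d17:-→d18:-→d19:-→d20:-→d21:-→d22:-→d23:-→d24:-→d25:H3  best=H3
  ? 230.0.78.214  path d0:-→d1:-→d2:-→d3:-→d4:H3→d5:-→d6:-→d7:-→d8:H3→d9:-  best=H3
  + 93.53.144.73/32 (H2) depth=32
  ? 230.96.0.41  path d0:-→d1:-→d2:-→d3:-→d4:H3→d5:-→d6:-→d7:-→d8:H3→d9:-→d10:-→d11:H1  best=H1
  + 57.82.208.0/20 (H0) depth=20
  ? 230.119.121.89  path d0:-→d1:-→d2:-→d3:-→d4:H3→d5:-→d6:-→d7:-→d8:H3→d9:-→d10:-→d11:H1→d12:-→d13:-→d14:-→d15:-→d16:-→d17:-→d18:-→d19:-→d20:-→d21:-→d22:-→d23:-→d24:H1  best=H1
  + 93.53.144.0/20 (H2) depth=20
  + 230.112.0.0/12 (H3) depth=12
  ? 3.238.231.77  path d0:-→d1:-→d2:-  best=no-route
  + 93.0.0.0/8 (H0) depth=8
  del 57.82.208.0/20 (clear depth 20)
  ? 230.0.0.1  path d0:-→d1:-→d2:-→d3:-→d4:H3→d5:-→d6:-→d7:-→d8:H3→d9:-  best=H3
  ? 194.127.255.139  path d0:-→d1:-→d2:-  best=no-route
  ? 93.53.144.10  path d0:-→d1:-→d2:-→d3:-→d4:-→d5:-→d6:-→d7:-→d8:H0→d9:-→d10:-→d11:-→d12:-→d13:-→d14:-→d15:-→d16:-→d17:-→d18:-→d19:-→d20:H2→d21:-→d22:-→d23:-→d24:-→d25:H3  best=H3
  + 93.48.0.0/12 (H0) depth=12

== LOOKUPS ==
["H0","H1","H1","H3","H3","H1","H1","no-route","H3","no-route","H3"]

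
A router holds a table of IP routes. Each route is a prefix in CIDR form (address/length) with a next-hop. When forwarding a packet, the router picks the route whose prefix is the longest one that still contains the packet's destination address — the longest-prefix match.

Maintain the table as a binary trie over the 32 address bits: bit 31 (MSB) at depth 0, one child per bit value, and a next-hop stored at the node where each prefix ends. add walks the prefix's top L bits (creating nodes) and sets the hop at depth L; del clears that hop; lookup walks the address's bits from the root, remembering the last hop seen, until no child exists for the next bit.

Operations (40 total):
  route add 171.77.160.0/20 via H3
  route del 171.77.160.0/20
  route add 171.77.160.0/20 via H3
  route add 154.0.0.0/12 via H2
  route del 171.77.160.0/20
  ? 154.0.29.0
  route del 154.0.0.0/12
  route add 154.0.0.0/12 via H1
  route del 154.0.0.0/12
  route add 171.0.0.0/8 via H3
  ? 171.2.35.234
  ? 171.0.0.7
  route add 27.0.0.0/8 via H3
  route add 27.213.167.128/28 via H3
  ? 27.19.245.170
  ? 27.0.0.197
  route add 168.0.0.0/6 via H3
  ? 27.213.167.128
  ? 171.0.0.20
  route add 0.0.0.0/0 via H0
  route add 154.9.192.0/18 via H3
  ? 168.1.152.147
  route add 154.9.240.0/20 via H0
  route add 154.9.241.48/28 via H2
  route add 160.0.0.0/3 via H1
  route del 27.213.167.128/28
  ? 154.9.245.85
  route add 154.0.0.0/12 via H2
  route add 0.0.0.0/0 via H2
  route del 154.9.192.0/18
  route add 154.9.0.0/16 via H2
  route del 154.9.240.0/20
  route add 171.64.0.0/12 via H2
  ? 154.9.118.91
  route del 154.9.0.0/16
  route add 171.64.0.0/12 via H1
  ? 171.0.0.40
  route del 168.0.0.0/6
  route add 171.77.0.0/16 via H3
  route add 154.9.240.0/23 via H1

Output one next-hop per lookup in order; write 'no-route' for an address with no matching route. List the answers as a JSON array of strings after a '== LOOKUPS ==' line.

Trace:
  + 171.77.160.0/20 (H3) depth=20
  del 171.77.160.0/20 (clear depth 20)
  + 171.77.160.0/20 (H3) depth=20
  + 154.0.0.0/12 (H2) depth=12
  del 171.77.160.0/20 (clear depth 20)
  lookup 154.0.29.0: bits 100110100000 walk d0:-→d1:-→d2:-→d3:-→d4:-→d5:-→d6:-→d7:-→d8:-→d9:-→d10:-→d11:-→d12:H2 -> H2
  del 154.0.0.0/12 (clear depth 12)
  + 154.0.0.0/12 (H1) depth=12
  del 154.0.0.0/12 (clear depth 12)
  + 171.0.0.0/8 (H3) depth=8
  lookup 171.2.35.234: bits 101010110 walk d0:-→d1:-→d2:-→d3:-→d4:-→d5:-→d6:-→d7:-→d8:H3→d9:- -> H3
  lookup 171.0.0.7: bits 101010110 walk d0:-→d1:-→d2:-→d3:-→d4:-→d5:-→d6:-→d7:-→d8:H3→d9:- -> H3
  + 27.0.0.0/8 (H3) depth=8
  + 27.213.167.128/28 (H3) depth=28
  lookup 27.19.245.170: bits 00011011 walk d0:-→d1:-→d2:-→d3:-→d4:-→d5:-→d6:-→d7:-→d8:H3 -> H3
  lookup 27.0.0.197: bits 00011011 walk d0:-→d1:-→d2:-→d3:-→d4:-→d5:-→d6:-→d7:-→d8:H3 -> H3
  + 168.0.0.0/6 (H3) depth=6
  lookup 27.213.167.128: bits 0001101111010101101001111000 walk d0:-→d1:-→d2:-→d3:-→d4:-→d5:-→d6:-→d7:-→d8:H3→d9:-→d10:-→d11:-→d12:-→d13:-→d14:-→d15:-→d16:-→d17:-→d18:-→d19:-→d20:-→d21:-→d22:-→d23:-→d24:-→d25:-→d26:-→d27:-→d28:H3 -> H3
  lookup 171.0.0.20: bits 101010110 walk d0:-→d1:-→d2:-→d3:-→d4:-→d5:-→d6:H3→d7:-→d8:H3→d9:- -> H3
  + 0.0.0.0/0 (H0) depth=0
  + 154.9.192.0/18 (H3) depth=18
  lookup 168.1.152.147: bits 101010 walk d0:H0→d1:-→d2:-→d3:-→d4:-→d5:-→d6:H3 -> H3
  + 154.9.240.0/20 (H0) depth=20
  + 154.9.241.48/28 (H2) depth=28
  + 160.0.0.0/3 (H1) depth=3
  del 27.213.167.128/28 (clear depth 28)
  lookup 154.9.245.85: bits 100110100000100111110 walk d0:H0→d1:-→d2:-→d3:-→d4:-→d5:-→d6:-→d7:-→d8:-→d9:-→d10:-→d11:-→d12:-→d13:-→d14:-→d15:-→d16:-→d17:-→d18:H3→d19:-→d20:H0→d21:- -> H0
  + 154.0.0.0/12 (H2) depth=12
  + 0.0.0.0/0 (H2) depth=0
  del 154.9.192.0/18 (clear depth 18)
  + 154.9.0.0/16 (H2) depth=16
  del 154.9.240.0/20 (clear depth 20)
  + 171.64.0.0/12 (H2) depth=12
  lookup 154.9.118.91: bits 1001101000001001 walk d0:H2→d1:-→d2:-→d3:-→d4:-→d5:-→d6:-→d7:-→d8:-→d9:-→d10:-→d11:-→d12:H2→d13:-→d14:-→d15:-→d16:H2 -> H2
  del 154.9.0.0/16 (clear depth 16)
  + 171.64.0.0/12 (H1) depth=12
  lookup 171.0.0.40: bits 101010110 walk d0:H2→d1:-→d2:-→d3:H1→d4:-→d5:-→d6:H3→d7:-→d8:H3→d9:- -> H3
  del 168.0.0.0/6 (clear depth 6)
  + 171.77.0.0/16 (H3) depth=16
  + 154.9.240.0/23 (H1) depth=23

== LOOKUPS ==
["H2","H3","H3","H3","H3","H3","H3","H3","H0","H2","H3"]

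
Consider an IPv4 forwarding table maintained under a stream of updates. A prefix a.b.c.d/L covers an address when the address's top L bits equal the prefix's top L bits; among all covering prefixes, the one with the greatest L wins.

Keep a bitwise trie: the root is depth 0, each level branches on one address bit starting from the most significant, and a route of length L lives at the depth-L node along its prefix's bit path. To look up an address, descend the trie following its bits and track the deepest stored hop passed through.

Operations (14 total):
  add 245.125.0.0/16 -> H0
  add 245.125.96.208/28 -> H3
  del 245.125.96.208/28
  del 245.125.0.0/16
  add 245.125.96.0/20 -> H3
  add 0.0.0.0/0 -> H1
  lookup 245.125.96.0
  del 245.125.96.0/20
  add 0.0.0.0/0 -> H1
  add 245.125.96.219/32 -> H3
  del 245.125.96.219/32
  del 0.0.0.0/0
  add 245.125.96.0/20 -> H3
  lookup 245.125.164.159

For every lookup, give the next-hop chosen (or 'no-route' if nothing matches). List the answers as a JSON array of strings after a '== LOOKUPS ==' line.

Process each operation:
  add 245.125.0.0/16 -> H0 at depth 16
  add 245.125.96.208/28 -> H3 at depth 28
  - 245.125.96.208/28 clear@28
  - 245.125.0.0/16 clear@16
  add 245.125.96.0/20 -> H3 at depth 20
  add 0.0.0.0/0 -> H1 at depth 0
  Q 245.125.96.0: descend 111101010111110101100000 ; hops seen [H1,H3] ; pick H3
  - 245.125.96.0/20 clear@20
  add 0.0.0.0/0 -> H1 at depth 0
  add 245.125.96.219/32 -> H3 at depth 32
  - 245.125.96.219/32 clear@32
  - 0.0.0.0/0 clear@0
  add 245.125.96.0/20 -> H3 at depth 20
  Q 245.125.164.159: descend 1111010101111101 ; hops seen [∅] ; pick no-route

== LOOKUPS ==
["H3","no-route"]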